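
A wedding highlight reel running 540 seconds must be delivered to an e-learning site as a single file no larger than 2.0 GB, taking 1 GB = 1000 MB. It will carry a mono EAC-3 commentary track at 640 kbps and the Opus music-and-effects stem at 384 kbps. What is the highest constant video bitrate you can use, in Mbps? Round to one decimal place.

28.6 Mbps

Budget: 2.0 GB = 16000.0 Mb.
Total bitrate budget: 16000.0 Mb / 540 s = 29.630 Mbps.
Audio total: 640 + 384 = 1024 kbps = 1.024 Mbps.
Video: 29.630 − 1.024 = 28.606 Mbps.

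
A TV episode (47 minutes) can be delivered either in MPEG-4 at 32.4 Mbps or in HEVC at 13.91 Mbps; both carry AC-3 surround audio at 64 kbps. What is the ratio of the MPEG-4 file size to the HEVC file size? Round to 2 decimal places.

47 min = 2820 s
Audio: 64 kbps = 0.064 Mbps.
MPEG-4: 32.464 Mbps × 2820 s = 91548.5 Mb = 11.444 GB.
HEVC: 13.974 Mbps × 2820 s = 39406.7 Mb = 4.926 GB.
Ratio: 11.444 / 4.926 = 2.323.

2.32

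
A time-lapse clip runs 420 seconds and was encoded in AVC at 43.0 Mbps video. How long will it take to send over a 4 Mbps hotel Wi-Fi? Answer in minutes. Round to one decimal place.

File: 43.000 Mbps × 420 s = 18060.0 Mb.
At 4 Mbps: 18060.0 / 4 = 4515.0 s ≈ 75.2 minutes.

75.3 minutes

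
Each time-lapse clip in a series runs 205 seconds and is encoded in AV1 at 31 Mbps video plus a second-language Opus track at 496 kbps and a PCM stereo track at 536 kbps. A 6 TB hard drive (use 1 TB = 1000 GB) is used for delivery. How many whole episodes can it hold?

Audio total: 496 + 536 = 1032 kbps = 1.032 Mbps.
Total bitrate: 32.032 Mbps.
Per item: 32.032 Mbps × 205 s = 6,567 Mb = 820.8 MB.
Capacity: 6 TB = 48,000,000 Mb; 7309.76 items → 7309 complete.

7309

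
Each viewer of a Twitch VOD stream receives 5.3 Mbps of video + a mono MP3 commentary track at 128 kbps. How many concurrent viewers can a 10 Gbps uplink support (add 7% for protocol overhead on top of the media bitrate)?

1721

Audio: 128 kbps = 0.128 Mbps.
Per-viewer media rate: 5.428 Mbps.
On the wire with 7% overhead: 5.808 Mbps.
10 Gbps = 10,000 Mbps; 10,000 / 5.808 = 1721.77 → 1721 viewers.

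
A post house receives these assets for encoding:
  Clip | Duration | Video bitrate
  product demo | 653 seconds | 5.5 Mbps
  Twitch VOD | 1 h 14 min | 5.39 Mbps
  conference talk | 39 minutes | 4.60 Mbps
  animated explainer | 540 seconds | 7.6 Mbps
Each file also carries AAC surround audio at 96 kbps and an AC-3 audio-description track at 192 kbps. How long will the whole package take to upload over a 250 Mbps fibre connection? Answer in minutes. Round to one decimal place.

3.0 minutes

Audio total: 96 + 192 = 288 kbps = 0.288 Mbps.
product demo: 5.788 Mbps × 653 s = 3779.6 Mb
Twitch VOD: 5.678 Mbps × 4440 s = 25210.3 Mb
conference talk: 4.888 Mbps × 2340 s = 11437.9 Mb
animated explainer: 7.888 Mbps × 540 s = 4259.5 Mb
Total: 44687.3 Mb = 5585.9 MB.
At 250 Mbps: 44687.3 / 250 = 179 s ≈ 2.98 minutes.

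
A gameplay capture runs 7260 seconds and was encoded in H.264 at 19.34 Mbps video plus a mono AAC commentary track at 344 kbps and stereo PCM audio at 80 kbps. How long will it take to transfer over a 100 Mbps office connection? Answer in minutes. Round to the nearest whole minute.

Audio total: 344 + 80 = 424 kbps = 0.424 Mbps.
Total bitrate: 19.764 Mbps.
File: 19.764 Mbps × 7260 s = 143486.6 Mb.
At 100 Mbps: 143486.6 / 100 = 1434.9 s ≈ 23.9 minutes.

24 minutes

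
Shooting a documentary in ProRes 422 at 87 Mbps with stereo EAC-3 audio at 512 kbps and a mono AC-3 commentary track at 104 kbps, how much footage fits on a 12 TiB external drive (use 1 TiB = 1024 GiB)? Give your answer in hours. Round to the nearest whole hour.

Audio total: 512 + 104 = 616 kbps = 0.616 Mbps.
Total bitrate: 87 + 0.616 = 87.616 Mbps.
Capacity: 12 TiB = 105,553,116 Mb.
Recording time: 105,553,116 / 87.616 = 1,204,724 s ≈ 335 hours.

335 hours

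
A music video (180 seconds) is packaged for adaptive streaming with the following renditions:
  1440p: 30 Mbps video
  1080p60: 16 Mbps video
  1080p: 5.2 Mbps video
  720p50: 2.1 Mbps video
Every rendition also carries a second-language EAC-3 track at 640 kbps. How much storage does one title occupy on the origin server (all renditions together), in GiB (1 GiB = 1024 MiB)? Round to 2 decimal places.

Audio: 640 kbps = 0.640 Mbps.
Sum of rendition bitrates: (30+0.640) + (16+0.640) + (5.2+0.640) + (2.1+0.640) = 55.860 Mbps.
× 180 s = 10,055 Mb = 1,257 MB = 1.171 GiB.

1.17 GiB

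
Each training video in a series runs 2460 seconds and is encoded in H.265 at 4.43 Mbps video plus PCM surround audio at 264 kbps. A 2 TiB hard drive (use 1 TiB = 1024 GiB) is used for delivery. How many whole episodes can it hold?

Audio: 264 kbps = 0.264 Mbps.
Total bitrate: 4.694 Mbps.
Per item: 4.694 Mbps × 2460 s = 11,547 Mb = 1,443 MB.
Capacity: 2 TiB = 17,592,186 Mb; 1523.50 items → 1523 complete.

1523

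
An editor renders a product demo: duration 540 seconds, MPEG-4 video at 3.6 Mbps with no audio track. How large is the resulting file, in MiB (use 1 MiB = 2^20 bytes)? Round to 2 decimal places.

231.74 MiB

Total bitrate: 3.6 Mbps.
Stream data: 3.600 Mbps × 540 s = 1944.0 Mb.
1,944 Mb = 243,000,000 bytes ÷ 1,048,576 = 231.7 MiB.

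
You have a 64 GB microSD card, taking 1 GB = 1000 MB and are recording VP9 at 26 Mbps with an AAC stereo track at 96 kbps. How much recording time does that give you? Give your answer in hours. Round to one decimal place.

Audio: 96 kbps = 0.096 Mbps.
Total bitrate: 26 + 0.096 = 26.096 Mbps.
Capacity: 64 GB = 512,000 Mb.
Recording time: 512,000 / 26.096 = 19,620 s ≈ 5.45 hours.

5.4 hours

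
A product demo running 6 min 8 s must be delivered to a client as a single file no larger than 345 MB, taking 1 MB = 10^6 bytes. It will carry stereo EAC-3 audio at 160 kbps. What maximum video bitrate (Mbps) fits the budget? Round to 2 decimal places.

7.34 Mbps

Budget: 345 MB = 2760.0 Mb.
6 min 8 s = 368 s
Total bitrate budget: 2760.0 Mb / 368 s = 7.500 Mbps.
Audio: 160 kbps = 0.160 Mbps.
Video: 7.500 − 0.160 = 7.340 Mbps.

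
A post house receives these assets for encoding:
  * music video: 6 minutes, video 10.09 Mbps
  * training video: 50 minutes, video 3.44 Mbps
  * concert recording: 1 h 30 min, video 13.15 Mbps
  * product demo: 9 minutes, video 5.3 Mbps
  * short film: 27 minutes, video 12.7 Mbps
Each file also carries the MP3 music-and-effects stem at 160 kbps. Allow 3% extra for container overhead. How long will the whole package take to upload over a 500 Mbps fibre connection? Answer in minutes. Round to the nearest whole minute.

Audio: 160 kbps = 0.160 Mbps.
music video: 10.250 Mbps × 360 s × 1.03 = 3800.7 Mb
training video: 3.600 Mbps × 3000 s × 1.03 = 11124.0 Mb
concert recording: 13.310 Mbps × 5400 s × 1.03 = 74030.2 Mb
product demo: 5.460 Mbps × 540 s × 1.03 = 3036.9 Mb
short film: 12.860 Mbps × 1620 s × 1.03 = 21458.2 Mb
Total: 113450.0 Mb = 14181.2 MB.
At 500 Mbps: 113450.0 / 500 = 227 s ≈ 3.78 minutes.

4 minutes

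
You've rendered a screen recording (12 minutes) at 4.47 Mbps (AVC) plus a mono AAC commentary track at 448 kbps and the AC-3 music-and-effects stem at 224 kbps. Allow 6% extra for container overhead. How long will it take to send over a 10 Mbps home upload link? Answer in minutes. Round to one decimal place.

12 min = 720 s
Audio total: 448 + 224 = 672 kbps = 0.672 Mbps.
Total bitrate: 5.142 Mbps.
File: 5.142 Mbps × 720 s = 3702.2 Mb.
With 6% container overhead: ×1.06. → 3924.4 Mb.
At 10 Mbps: 3924.4 / 10 = 392.4 s ≈ 6.54 minutes.

6.5 minutes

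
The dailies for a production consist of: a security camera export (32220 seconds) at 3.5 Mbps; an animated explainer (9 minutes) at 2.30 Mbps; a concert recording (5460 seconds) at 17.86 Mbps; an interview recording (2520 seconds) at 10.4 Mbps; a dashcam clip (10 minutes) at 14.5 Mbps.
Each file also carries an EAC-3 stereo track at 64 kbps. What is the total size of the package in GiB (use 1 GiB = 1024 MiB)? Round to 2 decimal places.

Audio: 64 kbps = 0.064 Mbps.
security camera export: 3.564 Mbps × 32220 s = 114832.1 Mb
animated explainer: 2.364 Mbps × 540 s = 1276.6 Mb
concert recording: 17.924 Mbps × 5460 s = 97865.0 Mb
interview recording: 10.464 Mbps × 2520 s = 26369.3 Mb
dashcam clip: 14.564 Mbps × 600 s = 8738.4 Mb
Total: 249081.4 Mb = 31135.2 MB.
= 29.00 GiB.

29.00 GiB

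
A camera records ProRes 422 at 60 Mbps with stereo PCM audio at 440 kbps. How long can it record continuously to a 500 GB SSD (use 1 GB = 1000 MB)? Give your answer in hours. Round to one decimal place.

18.4 hours

Audio: 440 kbps = 0.440 Mbps.
Total bitrate: 60 + 0.440 = 60.440 Mbps.
Capacity: 500 GB = 4,000,000 Mb.
Recording time: 4,000,000 / 60.440 = 66,181 s ≈ 18.4 hours.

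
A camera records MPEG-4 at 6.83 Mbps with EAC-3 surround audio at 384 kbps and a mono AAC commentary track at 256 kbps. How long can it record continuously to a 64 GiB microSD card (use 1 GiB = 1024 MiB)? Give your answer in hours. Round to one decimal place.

20.4 hours

Audio total: 384 + 256 = 640 kbps = 0.640 Mbps.
Total bitrate: 6.83 + 0.640 = 7.470 Mbps.
Capacity: 64 GiB = 549,756 Mb.
Recording time: 549,756 / 7.470 = 73,595 s ≈ 20.4 hours.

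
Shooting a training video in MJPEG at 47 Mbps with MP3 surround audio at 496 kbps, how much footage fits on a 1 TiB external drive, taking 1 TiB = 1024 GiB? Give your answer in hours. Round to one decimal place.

Audio: 496 kbps = 0.496 Mbps.
Total bitrate: 47 + 0.496 = 47.496 Mbps.
Capacity: 1 TiB = 8,796,093 Mb.
Recording time: 8,796,093 / 47.496 = 185,197 s ≈ 51.4 hours.

51.4 hours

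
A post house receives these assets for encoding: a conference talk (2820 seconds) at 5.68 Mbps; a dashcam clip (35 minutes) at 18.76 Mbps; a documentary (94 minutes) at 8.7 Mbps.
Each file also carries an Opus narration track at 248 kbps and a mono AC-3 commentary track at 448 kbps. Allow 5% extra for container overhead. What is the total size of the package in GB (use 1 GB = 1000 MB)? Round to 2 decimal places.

14.68 GB

Audio total: 248 + 448 = 696 kbps = 0.696 Mbps.
conference talk: 6.376 Mbps × 2820 s × 1.05 = 18879.3 Mb
dashcam clip: 19.456 Mbps × 2100 s × 1.05 = 42900.5 Mb
documentary: 9.396 Mbps × 5640 s × 1.05 = 55643.1 Mb
Total: 117422.9 Mb = 14677.9 MB.
= 14.68 GB.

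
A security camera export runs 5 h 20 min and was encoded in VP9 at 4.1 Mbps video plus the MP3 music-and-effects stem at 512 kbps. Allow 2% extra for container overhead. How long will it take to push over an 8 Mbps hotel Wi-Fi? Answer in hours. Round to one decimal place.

5 h 20 min = 320 min = 19200 s
Audio: 512 kbps = 0.512 Mbps.
Total bitrate: 4.612 Mbps.
File: 4.612 Mbps × 19200 s = 88550.4 Mb.
With 2% container overhead: ×1.02. → 90321.4 Mb.
At 8 Mbps: 90321.4 / 8 = 11290.2 s ≈ 3.14 hours.

3.1 hours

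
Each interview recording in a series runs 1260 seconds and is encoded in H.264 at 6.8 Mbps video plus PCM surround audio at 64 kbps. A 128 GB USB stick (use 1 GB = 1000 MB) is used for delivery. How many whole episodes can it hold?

118

Audio: 64 kbps = 0.064 Mbps.
Total bitrate: 6.864 Mbps.
Per item: 6.864 Mbps × 1260 s = 8,649 Mb = 1,081 MB.
Capacity: 128 GB = 1,024,000 Mb; 118.40 items → 118 complete.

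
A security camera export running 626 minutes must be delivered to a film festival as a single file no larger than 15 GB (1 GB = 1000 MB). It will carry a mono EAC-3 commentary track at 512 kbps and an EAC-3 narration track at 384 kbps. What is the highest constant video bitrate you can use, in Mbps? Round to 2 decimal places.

Budget: 15 GB = 120000.0 Mb.
626 min = 37560 s
Total bitrate budget: 120000.0 Mb / 37560 s = 3.195 Mbps.
Audio total: 512 + 384 = 896 kbps = 0.896 Mbps.
Video: 3.195 − 0.896 = 2.299 Mbps.

2.30 Mbps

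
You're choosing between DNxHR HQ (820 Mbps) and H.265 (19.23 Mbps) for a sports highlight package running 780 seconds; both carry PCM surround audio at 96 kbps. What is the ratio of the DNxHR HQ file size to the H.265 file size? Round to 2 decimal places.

Audio: 96 kbps = 0.096 Mbps.
DNxHR HQ: 820.096 Mbps × 780 s = 639674.9 Mb = 79.959 GB.
H.265: 19.326 Mbps × 780 s = 15074.3 Mb = 1.884 GB.
Ratio: 79.959 / 1.884 = 42.435.

42.43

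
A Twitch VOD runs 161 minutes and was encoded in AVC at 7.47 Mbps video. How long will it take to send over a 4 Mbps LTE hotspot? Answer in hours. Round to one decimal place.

5.0 hours

161 min = 9660 s
File: 7.470 Mbps × 9660 s = 72160.2 Mb.
At 4 Mbps: 72160.2 / 4 = 18040.0 s ≈ 5.01 hours.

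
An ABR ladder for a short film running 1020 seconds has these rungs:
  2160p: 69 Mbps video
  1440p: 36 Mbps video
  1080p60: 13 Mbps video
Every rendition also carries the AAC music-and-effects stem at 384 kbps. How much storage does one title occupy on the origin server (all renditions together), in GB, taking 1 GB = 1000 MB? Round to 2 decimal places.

Audio: 384 kbps = 0.384 Mbps.
Sum of rendition bitrates: (69+0.384) + (36+0.384) + (13+0.384) = 119.152 Mbps.
× 1020 s = 121,535 Mb = 15,192 MB = 15.19 GB.

15.19 GB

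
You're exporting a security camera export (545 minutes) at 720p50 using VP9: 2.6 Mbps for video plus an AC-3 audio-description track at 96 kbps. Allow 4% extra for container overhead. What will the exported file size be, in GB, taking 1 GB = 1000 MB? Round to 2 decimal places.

11.46 GB

545 min = 32700 s
Audio: 96 kbps = 0.096 Mbps.
Total bitrate: 2.6 + 0.096 = 2.696 Mbps.
Stream data: 2.696 Mbps × 32700 s = 88159.2 Mb.
With 4% container overhead: ×1.04.
91,686 Mb ÷ 8 = 11,461 MB → 11.46 GB.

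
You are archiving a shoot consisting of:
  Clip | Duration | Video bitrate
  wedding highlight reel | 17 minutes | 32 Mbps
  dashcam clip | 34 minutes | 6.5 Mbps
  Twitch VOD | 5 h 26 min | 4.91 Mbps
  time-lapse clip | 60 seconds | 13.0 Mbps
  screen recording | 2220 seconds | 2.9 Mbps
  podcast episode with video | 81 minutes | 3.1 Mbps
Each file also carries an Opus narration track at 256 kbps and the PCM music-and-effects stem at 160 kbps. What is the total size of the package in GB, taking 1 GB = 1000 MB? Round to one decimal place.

22.1 GB

Audio total: 256 + 160 = 416 kbps = 0.416 Mbps.
wedding highlight reel: 32.416 Mbps × 1020 s = 33064.3 Mb
dashcam clip: 6.916 Mbps × 2040 s = 14108.6 Mb
Twitch VOD: 5.326 Mbps × 19560 s = 104176.6 Mb
time-lapse clip: 13.416 Mbps × 60 s = 805.0 Mb
screen recording: 3.316 Mbps × 2220 s = 7361.5 Mb
podcast episode with video: 3.516 Mbps × 4860 s = 17087.8 Mb
Total: 176603.8 Mb = 22075.5 MB.
= 22.08 GB.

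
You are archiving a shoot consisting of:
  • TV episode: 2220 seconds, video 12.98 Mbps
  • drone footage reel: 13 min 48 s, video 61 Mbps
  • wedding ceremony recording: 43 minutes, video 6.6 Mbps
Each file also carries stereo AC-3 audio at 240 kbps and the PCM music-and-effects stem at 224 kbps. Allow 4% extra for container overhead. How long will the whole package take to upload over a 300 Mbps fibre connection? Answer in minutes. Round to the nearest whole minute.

Audio total: 240 + 224 = 464 kbps = 0.464 Mbps.
TV episode: 13.444 Mbps × 2220 s × 1.04 = 31039.5 Mb
drone footage reel: 61.464 Mbps × 828 s × 1.04 = 52927.9 Mb
wedding ceremony recording: 7.064 Mbps × 2580 s × 1.04 = 18954.1 Mb
Total: 102921.5 Mb = 12865.2 MB.
At 300 Mbps: 102921.5 / 300 = 343 s ≈ 5.72 minutes.

6 minutes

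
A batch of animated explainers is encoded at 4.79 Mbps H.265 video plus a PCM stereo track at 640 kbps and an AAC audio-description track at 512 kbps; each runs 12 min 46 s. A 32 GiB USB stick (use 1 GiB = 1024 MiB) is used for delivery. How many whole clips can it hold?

12 min 46 s = 766 s
Audio total: 640 + 512 = 1152 kbps = 1.152 Mbps.
Total bitrate: 5.942 Mbps.
Per item: 5.942 Mbps × 766 s = 4,552 Mb = 568.9 MB.
Capacity: 32 GiB = 274,878 Mb; 60.39 items → 60 complete.

60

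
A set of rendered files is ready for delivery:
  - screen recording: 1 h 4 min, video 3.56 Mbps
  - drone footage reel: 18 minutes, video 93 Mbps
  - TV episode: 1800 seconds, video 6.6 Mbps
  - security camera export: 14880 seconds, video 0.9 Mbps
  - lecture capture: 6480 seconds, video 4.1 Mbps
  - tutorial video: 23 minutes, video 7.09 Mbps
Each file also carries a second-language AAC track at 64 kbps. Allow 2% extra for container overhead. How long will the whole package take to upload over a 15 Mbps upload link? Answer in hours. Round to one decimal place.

Audio: 64 kbps = 0.064 Mbps.
screen recording: 3.624 Mbps × 3840 s × 1.02 = 14194.5 Mb
drone footage reel: 93.064 Mbps × 1080 s × 1.02 = 102519.3 Mb
TV episode: 6.664 Mbps × 1800 s × 1.02 = 12235.1 Mb
security camera export: 0.964 Mbps × 14880 s × 1.02 = 14631.2 Mb
lecture capture: 4.164 Mbps × 6480 s × 1.02 = 27522.4 Mb
tutorial video: 7.154 Mbps × 1380 s × 1.02 = 10070.0 Mb
Total: 181172.4 Mb = 22646.6 MB.
At 15 Mbps: 181172.4 / 15 = 12078 s ≈ 3.36 hours.

3.4 hours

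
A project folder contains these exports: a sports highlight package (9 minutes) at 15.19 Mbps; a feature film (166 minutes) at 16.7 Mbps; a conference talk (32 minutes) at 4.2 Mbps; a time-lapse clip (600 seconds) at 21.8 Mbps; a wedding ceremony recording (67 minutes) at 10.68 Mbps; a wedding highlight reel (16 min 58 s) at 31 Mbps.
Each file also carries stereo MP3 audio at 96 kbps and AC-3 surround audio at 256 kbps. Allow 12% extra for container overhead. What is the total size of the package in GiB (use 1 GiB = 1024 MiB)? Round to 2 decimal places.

Audio total: 96 + 256 = 352 kbps = 0.352 Mbps.
sports highlight package: 15.542 Mbps × 540 s × 1.12 = 9399.8 Mb
feature film: 17.052 Mbps × 9960 s × 1.12 = 190218.5 Mb
conference talk: 4.552 Mbps × 1920 s × 1.12 = 9788.6 Mb
time-lapse clip: 22.152 Mbps × 600 s × 1.12 = 14886.1 Mb
wedding ceremony recording: 11.032 Mbps × 4020 s × 1.12 = 49670.5 Mb
wedding highlight reel: 31.352 Mbps × 1018 s × 1.12 = 35746.3 Mb
Total: 309709.8 Mb = 38713.7 MB.
= 36.05 GiB.

36.05 GiB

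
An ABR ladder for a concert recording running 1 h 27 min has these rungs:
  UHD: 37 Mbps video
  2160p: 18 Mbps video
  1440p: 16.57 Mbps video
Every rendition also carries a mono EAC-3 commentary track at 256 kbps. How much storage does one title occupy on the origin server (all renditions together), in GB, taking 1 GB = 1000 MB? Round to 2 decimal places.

1 h 27 min = 87 min = 5220 s
Audio: 256 kbps = 0.256 Mbps.
Sum of rendition bitrates: (37+0.256) + (18+0.256) + (16.57+0.256) = 72.338 Mbps.
× 5220 s = 377,604 Mb = 47,201 MB = 47.20 GB.

47.20 GB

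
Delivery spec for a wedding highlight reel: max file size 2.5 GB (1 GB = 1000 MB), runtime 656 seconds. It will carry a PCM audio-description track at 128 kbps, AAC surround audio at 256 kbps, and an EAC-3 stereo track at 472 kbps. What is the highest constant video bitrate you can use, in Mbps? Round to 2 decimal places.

29.63 Mbps

Budget: 2.5 GB = 20000.0 Mb.
Total bitrate budget: 20000.0 Mb / 656 s = 30.488 Mbps.
Audio total: 128 + 256 + 472 = 856 kbps = 0.856 Mbps.
Video: 30.488 − 0.856 = 29.632 Mbps.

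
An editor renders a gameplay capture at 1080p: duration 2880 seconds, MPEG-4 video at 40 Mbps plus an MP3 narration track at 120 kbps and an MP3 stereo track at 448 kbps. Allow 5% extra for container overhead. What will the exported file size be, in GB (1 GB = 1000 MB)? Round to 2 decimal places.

15.33 GB

Audio total: 120 + 448 = 568 kbps = 0.568 Mbps.
Total bitrate: 40 + 0.568 = 40.568 Mbps.
Stream data: 40.568 Mbps × 2880 s = 116835.8 Mb.
With 5% container overhead: ×1.05.
122,678 Mb ÷ 8 = 15,335 MB → 15.33 GB.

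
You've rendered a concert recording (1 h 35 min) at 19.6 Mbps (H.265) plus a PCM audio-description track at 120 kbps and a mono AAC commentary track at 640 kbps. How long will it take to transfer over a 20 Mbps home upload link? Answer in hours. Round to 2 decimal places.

1.61 hours

1 h 35 min = 95 min = 5700 s
Audio total: 120 + 640 = 760 kbps = 0.760 Mbps.
Total bitrate: 20.360 Mbps.
File: 20.360 Mbps × 5700 s = 116052.0 Mb.
At 20 Mbps: 116052.0 / 20 = 5802.6 s ≈ 1.61 hours.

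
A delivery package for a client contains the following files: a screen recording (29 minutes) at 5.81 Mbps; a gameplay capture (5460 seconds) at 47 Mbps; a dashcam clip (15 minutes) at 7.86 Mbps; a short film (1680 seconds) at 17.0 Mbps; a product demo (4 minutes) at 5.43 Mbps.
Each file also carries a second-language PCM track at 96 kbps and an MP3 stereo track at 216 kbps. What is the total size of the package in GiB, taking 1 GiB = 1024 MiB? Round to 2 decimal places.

35.72 GiB

Audio total: 96 + 216 = 312 kbps = 0.312 Mbps.
screen recording: 6.122 Mbps × 1740 s = 10652.3 Mb
gameplay capture: 47.312 Mbps × 5460 s = 258323.5 Mb
dashcam clip: 8.172 Mbps × 900 s = 7354.8 Mb
short film: 17.312 Mbps × 1680 s = 29084.2 Mb
product demo: 5.742 Mbps × 240 s = 1378.1 Mb
Total: 306792.8 Mb = 38349.1 MB.
= 35.72 GiB.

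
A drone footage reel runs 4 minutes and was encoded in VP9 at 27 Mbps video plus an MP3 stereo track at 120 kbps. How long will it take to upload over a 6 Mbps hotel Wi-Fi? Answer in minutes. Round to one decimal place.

18.1 minutes

4 min = 240 s
Audio: 120 kbps = 0.120 Mbps.
Total bitrate: 27.120 Mbps.
File: 27.120 Mbps × 240 s = 6508.8 Mb.
At 6 Mbps: 6508.8 / 6 = 1084.8 s ≈ 18.1 minutes.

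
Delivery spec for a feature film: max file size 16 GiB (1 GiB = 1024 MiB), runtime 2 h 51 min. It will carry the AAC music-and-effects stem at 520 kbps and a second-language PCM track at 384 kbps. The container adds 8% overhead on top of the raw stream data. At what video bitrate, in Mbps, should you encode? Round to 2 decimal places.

Budget: 16 GiB = 137439.0 Mb.
Stream payload after overhead: 137439.0 / 1.08 = 127258.3 Mb.
2 h 51 min = 171 min = 10260 s
Total bitrate budget: 127258.3 Mb / 10260 s = 12.403 Mbps.
Audio total: 520 + 384 = 904 kbps = 0.904 Mbps.
Video: 12.403 − 0.904 = 11.499 Mbps.

11.50 Mbps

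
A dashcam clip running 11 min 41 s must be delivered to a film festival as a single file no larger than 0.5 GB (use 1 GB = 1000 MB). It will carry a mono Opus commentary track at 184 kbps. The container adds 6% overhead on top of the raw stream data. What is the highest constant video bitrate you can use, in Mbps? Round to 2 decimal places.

Budget: 0.5 GB = 4000.0 Mb.
Stream payload after overhead: 4000.0 / 1.06 = 3773.6 Mb.
11 min 41 s = 701 s
Total bitrate budget: 3773.6 Mb / 701 s = 5.383 Mbps.
Audio: 184 kbps = 0.184 Mbps.
Video: 5.383 − 0.184 = 5.199 Mbps.

5.20 Mbps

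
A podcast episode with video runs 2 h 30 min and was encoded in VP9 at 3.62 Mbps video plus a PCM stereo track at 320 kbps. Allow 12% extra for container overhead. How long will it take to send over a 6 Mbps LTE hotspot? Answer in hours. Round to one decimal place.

2 h 30 min = 150 min = 9000 s
Audio: 320 kbps = 0.320 Mbps.
Total bitrate: 3.940 Mbps.
File: 3.940 Mbps × 9000 s = 35460.0 Mb.
With 12% container overhead: ×1.12. → 39715.2 Mb.
At 6 Mbps: 39715.2 / 6 = 6619.2 s ≈ 1.84 hours.

1.8 hours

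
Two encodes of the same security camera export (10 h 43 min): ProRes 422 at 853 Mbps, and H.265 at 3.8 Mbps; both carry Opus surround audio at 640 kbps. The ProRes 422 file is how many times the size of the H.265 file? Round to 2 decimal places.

10 h 43 min = 643 min = 38580 s
Audio: 640 kbps = 0.640 Mbps.
ProRes 422: 853.640 Mbps × 38580 s = 32933431.2 Mb = 4116.679 GB.
H.265: 4.440 Mbps × 38580 s = 171295.2 Mb = 21.412 GB.
Ratio: 4116.679 / 21.412 = 192.261.

192.26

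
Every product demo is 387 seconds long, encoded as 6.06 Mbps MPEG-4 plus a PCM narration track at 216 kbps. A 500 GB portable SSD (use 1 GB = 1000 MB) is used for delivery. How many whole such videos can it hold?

1646

Audio: 216 kbps = 0.216 Mbps.
Total bitrate: 6.276 Mbps.
Per item: 6.276 Mbps × 387 s = 2,429 Mb = 303.6 MB.
Capacity: 500 GB = 4,000,000 Mb; 1646.90 items → 1646 complete.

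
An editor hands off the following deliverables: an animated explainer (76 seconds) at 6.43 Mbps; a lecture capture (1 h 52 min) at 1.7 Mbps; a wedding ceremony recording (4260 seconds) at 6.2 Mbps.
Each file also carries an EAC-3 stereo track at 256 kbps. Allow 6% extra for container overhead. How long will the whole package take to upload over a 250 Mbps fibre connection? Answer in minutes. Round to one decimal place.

2.9 minutes

Audio: 256 kbps = 0.256 Mbps.
animated explainer: 6.686 Mbps × 76 s × 1.06 = 538.6 Mb
lecture capture: 1.956 Mbps × 6720 s × 1.06 = 13933.0 Mb
wedding ceremony recording: 6.456 Mbps × 4260 s × 1.06 = 29152.7 Mb
Total: 43624.3 Mb = 5453.0 MB.
At 250 Mbps: 43624.3 / 250 = 174 s ≈ 2.91 minutes.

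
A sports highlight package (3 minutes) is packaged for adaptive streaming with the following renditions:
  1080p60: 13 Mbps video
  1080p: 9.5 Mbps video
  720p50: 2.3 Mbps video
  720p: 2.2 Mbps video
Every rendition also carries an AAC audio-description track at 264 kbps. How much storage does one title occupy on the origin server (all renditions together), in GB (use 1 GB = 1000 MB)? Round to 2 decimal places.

3 min = 180 s
Audio: 264 kbps = 0.264 Mbps.
Sum of rendition bitrates: (13+0.264) + (9.5+0.264) + (2.3+0.264) + (2.2+0.264) = 28.056 Mbps.
× 180 s = 5,050 Mb = 631.3 MB = 0.6313 GB.

0.63 GB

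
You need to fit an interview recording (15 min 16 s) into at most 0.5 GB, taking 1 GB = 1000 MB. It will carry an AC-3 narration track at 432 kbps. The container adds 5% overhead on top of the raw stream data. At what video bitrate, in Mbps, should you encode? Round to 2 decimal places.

Budget: 0.5 GB = 4000.0 Mb.
Stream payload after overhead: 4000.0 / 1.05 = 3809.5 Mb.
15 min 16 s = 916 s
Total bitrate budget: 3809.5 Mb / 916 s = 4.159 Mbps.
Audio: 432 kbps = 0.432 Mbps.
Video: 4.159 − 0.432 = 3.727 Mbps.

3.73 Mbps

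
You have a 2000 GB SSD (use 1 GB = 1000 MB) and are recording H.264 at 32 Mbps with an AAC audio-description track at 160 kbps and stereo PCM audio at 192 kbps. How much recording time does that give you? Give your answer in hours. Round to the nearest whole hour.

Audio total: 160 + 192 = 352 kbps = 0.352 Mbps.
Total bitrate: 32 + 0.352 = 32.352 Mbps.
Capacity: 2000 GB = 16,000,000 Mb.
Recording time: 16,000,000 / 32.352 = 494,560 s ≈ 137 hours.

137 hours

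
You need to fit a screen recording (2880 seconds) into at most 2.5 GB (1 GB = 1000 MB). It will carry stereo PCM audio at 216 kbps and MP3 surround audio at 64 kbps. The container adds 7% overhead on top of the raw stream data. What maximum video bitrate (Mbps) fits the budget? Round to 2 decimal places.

Budget: 2.5 GB = 20000.0 Mb.
Stream payload after overhead: 20000.0 / 1.07 = 18691.6 Mb.
Total bitrate budget: 18691.6 Mb / 2880 s = 6.490 Mbps.
Audio total: 216 + 64 = 280 kbps = 0.280 Mbps.
Video: 6.490 − 0.280 = 6.210 Mbps.

6.21 Mbps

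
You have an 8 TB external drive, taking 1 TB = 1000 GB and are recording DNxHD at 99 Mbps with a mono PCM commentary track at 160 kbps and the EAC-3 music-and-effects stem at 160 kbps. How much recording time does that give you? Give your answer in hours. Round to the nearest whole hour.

Audio total: 160 + 160 = 320 kbps = 0.320 Mbps.
Total bitrate: 99 + 0.320 = 99.320 Mbps.
Capacity: 8 TB = 64,000,000 Mb.
Recording time: 64,000,000 / 99.320 = 644,382 s ≈ 179 hours.

179 hours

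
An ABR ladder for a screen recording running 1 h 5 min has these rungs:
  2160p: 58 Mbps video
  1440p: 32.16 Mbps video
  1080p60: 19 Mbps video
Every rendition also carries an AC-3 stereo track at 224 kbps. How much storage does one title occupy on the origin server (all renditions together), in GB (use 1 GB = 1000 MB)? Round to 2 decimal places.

53.54 GB

1 h 5 min = 65 min = 3900 s
Audio: 224 kbps = 0.224 Mbps.
Sum of rendition bitrates: (58+0.224) + (32.16+0.224) + (19+0.224) = 109.832 Mbps.
× 3900 s = 428,345 Mb = 53,543 MB = 53.54 GB.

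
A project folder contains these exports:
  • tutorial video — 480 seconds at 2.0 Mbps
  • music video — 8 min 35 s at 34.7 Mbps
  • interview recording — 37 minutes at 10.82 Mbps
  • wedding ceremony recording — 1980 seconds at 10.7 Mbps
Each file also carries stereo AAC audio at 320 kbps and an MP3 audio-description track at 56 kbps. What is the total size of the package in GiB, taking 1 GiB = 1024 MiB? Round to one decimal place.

7.7 GiB

Audio total: 320 + 56 = 376 kbps = 0.376 Mbps.
tutorial video: 2.376 Mbps × 480 s = 1140.5 Mb
music video: 35.076 Mbps × 515 s = 18064.1 Mb
interview recording: 11.196 Mbps × 2220 s = 24855.1 Mb
wedding ceremony recording: 11.076 Mbps × 1980 s = 21930.5 Mb
Total: 65990.2 Mb = 8248.8 MB.
= 7.682 GiB.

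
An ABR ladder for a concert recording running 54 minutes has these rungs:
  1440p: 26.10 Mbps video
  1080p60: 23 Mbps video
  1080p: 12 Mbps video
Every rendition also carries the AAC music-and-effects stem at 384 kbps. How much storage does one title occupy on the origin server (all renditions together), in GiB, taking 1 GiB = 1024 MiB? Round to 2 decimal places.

54 min = 3240 s
Audio: 384 kbps = 0.384 Mbps.
Sum of rendition bitrates: (26.10+0.384) + (23+0.384) + (12+0.384) = 62.252 Mbps.
× 3240 s = 201,696 Mb = 25,212 MB = 23.48 GiB.

23.48 GiB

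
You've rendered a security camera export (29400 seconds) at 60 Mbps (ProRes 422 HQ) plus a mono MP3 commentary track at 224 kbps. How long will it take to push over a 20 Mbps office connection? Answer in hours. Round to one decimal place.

Audio: 224 kbps = 0.224 Mbps.
Total bitrate: 60.224 Mbps.
File: 60.224 Mbps × 29400 s = 1770585.6 Mb.
At 20 Mbps: 1770585.6 / 20 = 88529.3 s ≈ 24.6 hours.

24.6 hours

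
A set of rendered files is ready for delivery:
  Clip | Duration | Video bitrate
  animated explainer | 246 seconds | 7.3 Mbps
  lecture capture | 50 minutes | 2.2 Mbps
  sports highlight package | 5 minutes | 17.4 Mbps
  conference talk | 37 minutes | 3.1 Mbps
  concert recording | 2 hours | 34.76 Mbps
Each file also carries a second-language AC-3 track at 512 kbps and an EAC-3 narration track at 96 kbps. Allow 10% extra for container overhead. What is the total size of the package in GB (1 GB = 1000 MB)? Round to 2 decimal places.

Audio total: 512 + 96 = 608 kbps = 0.608 Mbps.
animated explainer: 7.908 Mbps × 246 s × 1.10 = 2139.9 Mb
lecture capture: 2.808 Mbps × 3000 s × 1.10 = 9266.4 Mb
sports highlight package: 18.008 Mbps × 300 s × 1.10 = 5942.6 Mb
conference talk: 3.708 Mbps × 2220 s × 1.10 = 9054.9 Mb
concert recording: 35.368 Mbps × 7200 s × 1.10 = 280114.6 Mb
Total: 306518.4 Mb = 38314.8 MB.
= 38.31 GB.

38.31 GB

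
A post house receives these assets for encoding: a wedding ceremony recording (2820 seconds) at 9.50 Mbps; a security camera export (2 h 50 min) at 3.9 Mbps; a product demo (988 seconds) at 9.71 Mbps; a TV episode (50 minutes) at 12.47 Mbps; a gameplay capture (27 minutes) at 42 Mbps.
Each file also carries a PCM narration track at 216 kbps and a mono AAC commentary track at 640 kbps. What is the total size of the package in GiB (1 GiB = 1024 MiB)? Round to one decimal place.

Audio total: 216 + 640 = 856 kbps = 0.856 Mbps.
wedding ceremony recording: 10.356 Mbps × 2820 s = 29203.9 Mb
security camera export: 4.756 Mbps × 10200 s = 48511.2 Mb
product demo: 10.566 Mbps × 988 s = 10439.2 Mb
TV episode: 13.326 Mbps × 3000 s = 39978.0 Mb
gameplay capture: 42.856 Mbps × 1620 s = 69426.7 Mb
Total: 197559.0 Mb = 24694.9 MB.
= 23.00 GiB.

23.0 GiB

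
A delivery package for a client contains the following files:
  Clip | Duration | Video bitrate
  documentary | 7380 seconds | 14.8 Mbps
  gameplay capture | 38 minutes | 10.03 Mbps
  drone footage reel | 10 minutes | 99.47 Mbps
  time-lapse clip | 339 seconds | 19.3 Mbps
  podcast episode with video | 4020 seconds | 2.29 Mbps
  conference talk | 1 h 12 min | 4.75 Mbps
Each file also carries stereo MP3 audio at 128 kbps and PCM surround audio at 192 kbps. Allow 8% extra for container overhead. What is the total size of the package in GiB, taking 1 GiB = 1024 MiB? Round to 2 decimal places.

Audio total: 128 + 192 = 320 kbps = 0.320 Mbps.
documentary: 15.120 Mbps × 7380 s × 1.08 = 120512.4 Mb
gameplay capture: 10.350 Mbps × 2280 s × 1.08 = 25485.8 Mb
drone footage reel: 99.790 Mbps × 600 s × 1.08 = 64663.9 Mb
time-lapse clip: 19.620 Mbps × 339 s × 1.08 = 7183.3 Mb
podcast episode with video: 2.610 Mbps × 4020 s × 1.08 = 11331.6 Mb
conference talk: 5.070 Mbps × 4320 s × 1.08 = 23654.6 Mb
Total: 252831.7 Mb = 31604.0 MB.
= 29.43 GiB.

29.43 GiB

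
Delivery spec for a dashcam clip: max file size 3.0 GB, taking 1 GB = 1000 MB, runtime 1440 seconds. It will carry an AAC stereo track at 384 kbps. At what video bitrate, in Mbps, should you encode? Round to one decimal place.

16.3 Mbps

Budget: 3.0 GB = 24000.0 Mb.
Total bitrate budget: 24000.0 Mb / 1440 s = 16.667 Mbps.
Audio: 384 kbps = 0.384 Mbps.
Video: 16.667 − 0.384 = 16.283 Mbps.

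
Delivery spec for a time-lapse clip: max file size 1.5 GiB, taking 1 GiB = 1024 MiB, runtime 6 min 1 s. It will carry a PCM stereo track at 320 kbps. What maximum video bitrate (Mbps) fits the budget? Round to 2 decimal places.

35.37 Mbps

Budget: 1.5 GiB = 12884.9 Mb.
6 min 1 s = 361 s
Total bitrate budget: 12884.9 Mb / 361 s = 35.692 Mbps.
Audio: 320 kbps = 0.320 Mbps.
Video: 35.692 − 0.320 = 35.372 Mbps.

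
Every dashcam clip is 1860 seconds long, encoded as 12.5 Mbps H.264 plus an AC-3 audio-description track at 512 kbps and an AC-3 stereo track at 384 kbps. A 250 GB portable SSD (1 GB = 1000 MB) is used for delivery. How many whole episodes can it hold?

Audio total: 512 + 384 = 896 kbps = 0.896 Mbps.
Total bitrate: 13.396 Mbps.
Per item: 13.396 Mbps × 1860 s = 24,917 Mb = 3,115 MB.
Capacity: 250 GB = 2,000,000 Mb; 80.27 items → 80 complete.

80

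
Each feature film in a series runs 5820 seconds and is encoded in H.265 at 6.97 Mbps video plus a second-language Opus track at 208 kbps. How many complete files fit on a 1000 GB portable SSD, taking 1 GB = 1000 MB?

191

Audio: 208 kbps = 0.208 Mbps.
Total bitrate: 7.178 Mbps.
Per item: 7.178 Mbps × 5820 s = 41,776 Mb = 5,222 MB.
Capacity: 1000 GB = 8,000,000 Mb; 191.50 items → 191 complete.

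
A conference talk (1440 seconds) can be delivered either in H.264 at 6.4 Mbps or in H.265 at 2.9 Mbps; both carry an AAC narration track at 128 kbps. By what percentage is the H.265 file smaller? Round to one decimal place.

Audio: 128 kbps = 0.128 Mbps.
H.264: 6.528 Mbps × 1440 s = 9400.3 Mb = 1.094 GiB.
H.265: 3.028 Mbps × 1440 s = 4360.3 Mb = 0.508 GiB.
Reduction: (1 − 0.508/1.094) × 100 = 53.62%.

53.6%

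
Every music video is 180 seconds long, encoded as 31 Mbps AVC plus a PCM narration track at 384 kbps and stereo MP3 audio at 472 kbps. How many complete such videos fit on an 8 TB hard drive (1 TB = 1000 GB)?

11161

Audio total: 384 + 472 = 856 kbps = 0.856 Mbps.
Total bitrate: 31.856 Mbps.
Per item: 31.856 Mbps × 180 s = 5,734 Mb = 716.8 MB.
Capacity: 8 TB = 64,000,000 Mb; 11161.34 items → 11161 complete.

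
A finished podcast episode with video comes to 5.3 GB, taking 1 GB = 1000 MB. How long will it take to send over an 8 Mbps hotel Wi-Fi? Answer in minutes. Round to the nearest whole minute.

88 minutes

File: 5.3 GB = 42400.0 Mb.
At 8 Mbps: 42400.0 / 8 = 5300.0 s ≈ 88.3 minutes.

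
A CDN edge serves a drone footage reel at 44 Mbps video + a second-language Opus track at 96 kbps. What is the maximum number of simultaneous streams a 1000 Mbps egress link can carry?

22

Audio: 96 kbps = 0.096 Mbps.
Per-viewer media rate: 44.096 Mbps.
1000 Mbps = 1,000 Mbps; 1,000 / 44.096 = 22.68 → 22 viewers.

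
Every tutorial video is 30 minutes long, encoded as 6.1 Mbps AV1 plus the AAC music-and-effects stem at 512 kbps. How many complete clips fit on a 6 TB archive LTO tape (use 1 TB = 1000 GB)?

30 min = 1800 s
Audio: 512 kbps = 0.512 Mbps.
Total bitrate: 6.612 Mbps.
Per item: 6.612 Mbps × 1800 s = 11,902 Mb = 1,488 MB.
Capacity: 6 TB = 48,000,000 Mb; 4033.07 items → 4033 complete.

4033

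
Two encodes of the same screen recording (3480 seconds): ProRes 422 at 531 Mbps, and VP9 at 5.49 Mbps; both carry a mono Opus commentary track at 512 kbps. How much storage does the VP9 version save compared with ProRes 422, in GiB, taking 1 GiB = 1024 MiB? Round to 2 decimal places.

212.90 GiB

Audio: 512 kbps = 0.512 Mbps.
ProRes 422: 531.512 Mbps × 3480 s = 1849661.8 Mb = 215.329 GiB.
VP9: 6.002 Mbps × 3480 s = 20887.0 Mb = 2.432 GiB.
Saving: 215.329 − 2.432 = 212.897 GiB.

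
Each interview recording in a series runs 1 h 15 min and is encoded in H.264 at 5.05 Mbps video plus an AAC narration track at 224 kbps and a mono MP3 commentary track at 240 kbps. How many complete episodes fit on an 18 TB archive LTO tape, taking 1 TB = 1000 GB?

1 h 15 min = 75 min = 4500 s
Audio total: 224 + 240 = 464 kbps = 0.464 Mbps.
Total bitrate: 5.514 Mbps.
Per item: 5.514 Mbps × 4500 s = 24,813 Mb = 3,102 MB.
Capacity: 18 TB = 144,000,000 Mb; 5803.41 items → 5803 complete.

5803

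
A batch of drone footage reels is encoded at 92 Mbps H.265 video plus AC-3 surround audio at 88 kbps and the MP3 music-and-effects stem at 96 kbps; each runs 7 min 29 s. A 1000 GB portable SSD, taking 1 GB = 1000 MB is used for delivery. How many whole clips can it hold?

7 min 29 s = 449 s
Audio total: 88 + 96 = 184 kbps = 0.184 Mbps.
Total bitrate: 92.184 Mbps.
Per item: 92.184 Mbps × 449 s = 41,391 Mb = 5,174 MB.
Capacity: 1000 GB = 8,000,000 Mb; 193.28 items → 193 complete.

193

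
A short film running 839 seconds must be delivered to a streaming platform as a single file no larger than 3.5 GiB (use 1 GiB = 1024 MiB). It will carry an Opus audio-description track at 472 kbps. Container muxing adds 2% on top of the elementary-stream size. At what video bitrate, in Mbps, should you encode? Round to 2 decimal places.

Budget: 3.5 GiB = 30064.8 Mb.
Stream payload after overhead: 30064.8 / 1.02 = 29475.3 Mb.
Total bitrate budget: 29475.3 Mb / 839 s = 35.131 Mbps.
Audio: 472 kbps = 0.472 Mbps.
Video: 35.131 − 0.472 = 34.659 Mbps.

34.66 Mbps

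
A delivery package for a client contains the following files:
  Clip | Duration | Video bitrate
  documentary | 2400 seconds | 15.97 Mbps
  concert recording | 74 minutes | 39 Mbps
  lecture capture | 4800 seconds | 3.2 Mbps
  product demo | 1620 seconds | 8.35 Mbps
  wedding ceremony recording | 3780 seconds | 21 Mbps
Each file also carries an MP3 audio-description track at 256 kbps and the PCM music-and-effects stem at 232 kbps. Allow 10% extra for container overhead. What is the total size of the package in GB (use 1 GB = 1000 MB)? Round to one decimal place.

45.1 GB

Audio total: 256 + 232 = 488 kbps = 0.488 Mbps.
documentary: 16.458 Mbps × 2400 s × 1.10 = 43449.1 Mb
concert recording: 39.488 Mbps × 4440 s × 1.10 = 192859.4 Mb
lecture capture: 3.688 Mbps × 4800 s × 1.10 = 19472.6 Mb
product demo: 8.838 Mbps × 1620 s × 1.10 = 15749.3 Mb
wedding ceremony recording: 21.488 Mbps × 3780 s × 1.10 = 89347.1 Mb
Total: 360877.6 Mb = 45109.7 MB.
= 45.11 GB.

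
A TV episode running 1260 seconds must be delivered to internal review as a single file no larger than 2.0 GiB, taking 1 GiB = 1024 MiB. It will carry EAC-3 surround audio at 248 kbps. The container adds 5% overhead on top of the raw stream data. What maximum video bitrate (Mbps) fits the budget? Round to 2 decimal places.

Budget: 2.0 GiB = 17179.9 Mb.
Stream payload after overhead: 17179.9 / 1.05 = 16361.8 Mb.
Total bitrate budget: 16361.8 Mb / 1260 s = 12.986 Mbps.
Audio: 248 kbps = 0.248 Mbps.
Video: 12.986 − 0.248 = 12.738 Mbps.

12.74 Mbps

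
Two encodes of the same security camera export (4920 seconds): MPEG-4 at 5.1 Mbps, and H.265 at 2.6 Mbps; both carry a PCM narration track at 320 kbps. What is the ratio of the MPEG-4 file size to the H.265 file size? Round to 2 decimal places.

Audio: 320 kbps = 0.320 Mbps.
MPEG-4: 5.420 Mbps × 4920 s = 26666.4 Mb = 3.104 GiB.
H.265: 2.920 Mbps × 4920 s = 14366.4 Mb = 1.672 GiB.
Ratio: 3.104 / 1.672 = 1.856.

1.86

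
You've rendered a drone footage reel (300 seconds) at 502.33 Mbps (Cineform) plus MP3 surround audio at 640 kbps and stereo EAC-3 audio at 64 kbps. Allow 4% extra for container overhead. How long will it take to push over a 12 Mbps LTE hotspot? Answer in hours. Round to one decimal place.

3.6 hours

Audio total: 640 + 64 = 704 kbps = 0.704 Mbps.
Total bitrate: 503.034 Mbps.
File: 503.034 Mbps × 300 s = 150910.2 Mb.
With 4% container overhead: ×1.04. → 156946.6 Mb.
At 12 Mbps: 156946.6 / 12 = 13078.9 s ≈ 3.63 hours.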